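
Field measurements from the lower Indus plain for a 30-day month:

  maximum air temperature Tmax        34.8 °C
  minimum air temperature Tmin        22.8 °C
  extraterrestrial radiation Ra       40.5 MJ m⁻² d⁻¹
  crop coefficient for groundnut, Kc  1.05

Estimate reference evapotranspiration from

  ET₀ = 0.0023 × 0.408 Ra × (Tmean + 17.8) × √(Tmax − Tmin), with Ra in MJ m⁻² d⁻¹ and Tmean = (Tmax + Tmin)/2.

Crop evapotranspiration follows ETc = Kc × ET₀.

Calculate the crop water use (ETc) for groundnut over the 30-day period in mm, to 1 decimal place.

Tmean = (34.8 + 22.8)/2 = 28.80 °C
0.408 Ra = 0.408 × 40.5 = 16.5240 mm/d equivalent
ET₀ = 0.0023 × 16.5240 × (28.80 + 17.8) × √12.0 = 0.0023 × 16.5240 × 46.60 × 3.4641 = 6.1351 mm/d
ETc = Kc × ET₀ = 1.05 × 6.1351 = 6.4419 mm/d
Over 30 days: 6.4419 × 30 = 193.257 mm

193.3 mm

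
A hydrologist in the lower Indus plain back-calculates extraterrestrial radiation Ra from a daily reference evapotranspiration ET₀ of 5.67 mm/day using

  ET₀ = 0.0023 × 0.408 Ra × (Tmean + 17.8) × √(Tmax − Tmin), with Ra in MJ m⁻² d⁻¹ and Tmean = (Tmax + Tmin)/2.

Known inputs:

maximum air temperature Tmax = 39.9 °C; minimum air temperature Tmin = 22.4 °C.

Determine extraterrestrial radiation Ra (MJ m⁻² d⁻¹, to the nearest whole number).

30 MJ m⁻² d⁻¹

Tmean = (39.9+22.4)/2 = 31.15 °C; ΔT = 17.5
Ra = ET₀ / [0.0023 × 0.408 × (Tmean+17.8) × √ΔT]
   = 5.67 / (0.0023 × 0.408 × 48.95 × 4.1833) = 29.507 MJ m⁻² d⁻¹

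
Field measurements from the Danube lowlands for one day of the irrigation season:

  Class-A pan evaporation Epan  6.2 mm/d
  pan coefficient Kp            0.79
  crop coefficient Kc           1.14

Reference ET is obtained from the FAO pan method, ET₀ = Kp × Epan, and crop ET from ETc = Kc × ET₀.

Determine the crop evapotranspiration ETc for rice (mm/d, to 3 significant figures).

ET₀ = 0.79 × 6.2 = 4.8980 mm/d
ETc = Kc × ET₀ = 1.14 × 4.8980 = 5.5837 mm/d

5.58 mm/d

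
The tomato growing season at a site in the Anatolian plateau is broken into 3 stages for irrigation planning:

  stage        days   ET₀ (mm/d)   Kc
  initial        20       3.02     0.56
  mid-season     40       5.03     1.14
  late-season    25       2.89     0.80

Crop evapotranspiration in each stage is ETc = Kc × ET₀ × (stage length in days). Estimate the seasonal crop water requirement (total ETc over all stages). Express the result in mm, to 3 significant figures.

initial: 0.56 × 3.02 × 20 = 33.82 mm
mid-season: 1.14 × 5.03 × 40 = 229.37 mm
late-season: 0.80 × 2.89 × 25 = 57.80 mm
Seasonal total = 320.99 mm

321 mm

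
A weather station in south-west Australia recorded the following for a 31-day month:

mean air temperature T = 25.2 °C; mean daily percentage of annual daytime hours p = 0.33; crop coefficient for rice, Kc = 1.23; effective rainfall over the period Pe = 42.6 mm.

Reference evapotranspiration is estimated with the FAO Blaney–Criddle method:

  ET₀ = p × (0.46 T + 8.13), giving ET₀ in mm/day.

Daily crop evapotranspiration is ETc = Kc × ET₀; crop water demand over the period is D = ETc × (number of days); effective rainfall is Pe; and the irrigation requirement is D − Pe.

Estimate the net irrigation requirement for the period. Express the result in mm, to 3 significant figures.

206 mm

ET₀ = 0.33 × (0.46 × 25.2 + 8.13) = 0.33 × 19.722 = 6.5083 mm/d
ETc = Kc × ET₀ = 1.23 × 6.5083 = 8.0052 mm/d
Crop demand D = ETc × 31 d = 8.0052 × 31 = 248.161 mm
D − Pe = 248.161 − 42.6 = 205.561 mm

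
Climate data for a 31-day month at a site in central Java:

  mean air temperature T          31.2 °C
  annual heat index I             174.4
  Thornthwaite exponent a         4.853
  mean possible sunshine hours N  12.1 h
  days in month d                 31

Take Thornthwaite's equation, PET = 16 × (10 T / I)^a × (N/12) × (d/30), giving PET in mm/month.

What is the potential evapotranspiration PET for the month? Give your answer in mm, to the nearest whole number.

280 mm

10T/I = 10 × 31.2 / 174.4 = 1.7890
(10T/I)^a = 1.7890^4.853 = 16.8236
Uncorrected PET = 16 × 16.8236 = 269.178 mm
Correction = (N/12)(d/30) = (12.1/12)(31/30) = 1.0419
PET = 269.178 × 1.0419 = 280.457 mm/month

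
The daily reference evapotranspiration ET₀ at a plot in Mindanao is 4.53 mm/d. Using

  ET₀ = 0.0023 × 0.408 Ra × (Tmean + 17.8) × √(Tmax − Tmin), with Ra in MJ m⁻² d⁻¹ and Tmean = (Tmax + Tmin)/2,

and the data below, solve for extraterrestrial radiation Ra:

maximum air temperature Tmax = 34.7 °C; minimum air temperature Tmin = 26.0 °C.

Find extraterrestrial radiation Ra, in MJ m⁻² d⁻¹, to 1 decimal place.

Tmean = (34.7+26.0)/2 = 30.35 °C; ΔT = 8.7
Ra = ET₀ / [0.0023 × 0.408 × (Tmean+17.8) × √ΔT]
   = 4.53 / (0.0023 × 0.408 × 48.15 × 2.9496) = 33.990 MJ m⁻² d⁻¹

34.0 MJ m⁻² d⁻¹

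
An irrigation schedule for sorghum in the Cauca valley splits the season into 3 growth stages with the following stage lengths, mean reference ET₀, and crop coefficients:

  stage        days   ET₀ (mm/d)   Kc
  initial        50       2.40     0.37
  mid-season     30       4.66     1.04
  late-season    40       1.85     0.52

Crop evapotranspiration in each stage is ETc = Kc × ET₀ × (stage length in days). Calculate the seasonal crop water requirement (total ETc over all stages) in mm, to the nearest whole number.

initial: 0.37 × 2.40 × 50 = 44.40 mm
mid-season: 1.04 × 4.66 × 30 = 145.39 mm
late-season: 0.52 × 1.85 × 40 = 38.48 mm
Seasonal total = 228.27 mm

228 mm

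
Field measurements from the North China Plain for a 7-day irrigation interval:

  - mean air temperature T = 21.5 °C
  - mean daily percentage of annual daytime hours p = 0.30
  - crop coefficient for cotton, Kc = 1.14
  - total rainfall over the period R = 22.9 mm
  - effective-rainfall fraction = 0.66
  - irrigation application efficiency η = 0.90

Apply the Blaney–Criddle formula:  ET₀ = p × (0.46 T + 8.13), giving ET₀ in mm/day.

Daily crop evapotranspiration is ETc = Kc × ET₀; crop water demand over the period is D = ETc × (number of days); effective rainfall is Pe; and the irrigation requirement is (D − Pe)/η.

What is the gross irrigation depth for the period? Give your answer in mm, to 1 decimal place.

31.1 mm

ET₀ = 0.30 × (0.46 × 21.5 + 8.13) = 0.30 × 18.020 = 5.4060 mm/d
ETc = Kc × ET₀ = 1.14 × 5.4060 = 6.1628 mm/d
Crop demand D = ETc × 7 d = 6.1628 × 7 = 43.140 mm
Pe = 0.66 × 22.9 = 15.114 mm
D − Pe = 43.140 − 15.114 = 28.026 mm
Gross irrigation = 28.026 / 0.90 = 31.140 mm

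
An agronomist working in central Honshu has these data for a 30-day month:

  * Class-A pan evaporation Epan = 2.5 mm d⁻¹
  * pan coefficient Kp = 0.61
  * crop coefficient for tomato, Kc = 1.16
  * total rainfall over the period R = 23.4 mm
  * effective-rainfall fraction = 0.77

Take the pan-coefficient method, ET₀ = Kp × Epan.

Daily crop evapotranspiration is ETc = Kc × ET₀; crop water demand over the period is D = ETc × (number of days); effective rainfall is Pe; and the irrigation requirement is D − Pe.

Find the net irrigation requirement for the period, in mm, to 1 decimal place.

35.1 mm

ET₀ = 0.61 × 2.5 = 1.5250 mm/d
ETc = Kc × ET₀ = 1.16 × 1.5250 = 1.7690 mm/d
Crop demand D = ETc × 30 d = 1.7690 × 30 = 53.070 mm
Pe = 0.77 × 23.4 = 18.018 mm
D − Pe = 53.070 − 18.018 = 35.052 mm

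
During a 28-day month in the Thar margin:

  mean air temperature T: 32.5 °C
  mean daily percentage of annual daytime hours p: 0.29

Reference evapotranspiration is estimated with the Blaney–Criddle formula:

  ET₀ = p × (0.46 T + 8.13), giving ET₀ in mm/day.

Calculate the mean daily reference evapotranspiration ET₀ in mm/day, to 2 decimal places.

6.69 mm/day

ET₀ = 0.29 × (0.46 × 32.5 + 8.13) = 0.29 × 23.080 = 6.6932 mm/d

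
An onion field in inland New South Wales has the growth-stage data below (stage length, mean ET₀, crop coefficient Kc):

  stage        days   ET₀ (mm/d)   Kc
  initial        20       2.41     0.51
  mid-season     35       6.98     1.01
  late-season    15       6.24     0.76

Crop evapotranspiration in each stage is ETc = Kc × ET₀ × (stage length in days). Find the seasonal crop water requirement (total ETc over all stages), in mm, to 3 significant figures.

342 mm

initial: 0.51 × 2.41 × 20 = 24.58 mm
mid-season: 1.01 × 6.98 × 35 = 246.74 mm
late-season: 0.76 × 6.24 × 15 = 71.14 mm
Seasonal total = 342.46 mm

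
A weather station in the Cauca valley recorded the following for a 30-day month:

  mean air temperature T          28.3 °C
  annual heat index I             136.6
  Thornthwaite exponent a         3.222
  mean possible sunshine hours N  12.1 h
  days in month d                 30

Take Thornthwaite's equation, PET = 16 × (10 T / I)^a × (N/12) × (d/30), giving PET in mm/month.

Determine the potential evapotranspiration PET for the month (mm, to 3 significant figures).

10T/I = 10 × 28.3 / 136.6 = 2.0717
(10T/I)^a = 2.0717^3.222 = 10.4521
Uncorrected PET = 16 × 10.4521 = 167.234 mm
Correction = (N/12)(d/30) = (12.1/12)(30/30) = 1.0083
PET = 167.234 × 1.0083 = 168.622 mm/month

169 mm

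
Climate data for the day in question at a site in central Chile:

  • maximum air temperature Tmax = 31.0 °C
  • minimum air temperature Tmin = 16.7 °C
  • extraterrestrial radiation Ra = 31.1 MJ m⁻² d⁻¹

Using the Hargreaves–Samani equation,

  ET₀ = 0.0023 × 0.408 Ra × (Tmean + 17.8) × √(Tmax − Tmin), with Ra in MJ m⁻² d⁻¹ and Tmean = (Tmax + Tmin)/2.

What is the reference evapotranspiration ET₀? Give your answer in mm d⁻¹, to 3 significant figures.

Tmean = (31.0 + 16.7)/2 = 23.85 °C
0.408 Ra = 0.408 × 31.1 = 12.6888 mm/d equivalent
ET₀ = 0.0023 × 12.6888 × (23.85 + 17.8) × √14.3 = 0.0023 × 12.6888 × 41.65 × 3.7815 = 4.5965 mm/d

4.60 mm d⁻¹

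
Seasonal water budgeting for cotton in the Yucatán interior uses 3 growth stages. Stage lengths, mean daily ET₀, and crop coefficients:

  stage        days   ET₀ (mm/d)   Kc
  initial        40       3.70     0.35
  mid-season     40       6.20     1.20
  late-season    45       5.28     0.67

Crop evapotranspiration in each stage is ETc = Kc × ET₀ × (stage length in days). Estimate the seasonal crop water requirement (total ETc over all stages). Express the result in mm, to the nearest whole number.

initial: 0.35 × 3.70 × 40 = 51.80 mm
mid-season: 1.20 × 6.20 × 40 = 297.60 mm
late-season: 0.67 × 5.28 × 45 = 159.19 mm
Seasonal total = 508.59 mm

509 mm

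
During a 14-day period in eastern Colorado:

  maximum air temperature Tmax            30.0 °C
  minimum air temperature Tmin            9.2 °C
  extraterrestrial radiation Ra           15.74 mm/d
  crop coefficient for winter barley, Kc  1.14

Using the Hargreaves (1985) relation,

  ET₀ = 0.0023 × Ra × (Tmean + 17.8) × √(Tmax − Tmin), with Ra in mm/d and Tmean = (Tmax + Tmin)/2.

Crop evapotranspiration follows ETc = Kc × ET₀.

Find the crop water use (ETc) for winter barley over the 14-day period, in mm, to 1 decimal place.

Tmean = (30.0 + 9.2)/2 = 19.60 °C
ET₀ = 0.0023 × 15.74 × (19.60 + 17.8) × √20.8 = 0.0023 × 15.74 × 37.40 × 4.5607 = 6.1750 mm/d
ETc = Kc × ET₀ = 1.14 × 6.1750 = 7.0395 mm/d
Over 14 days: 7.0395 × 14 = 98.553 mm

98.6 mm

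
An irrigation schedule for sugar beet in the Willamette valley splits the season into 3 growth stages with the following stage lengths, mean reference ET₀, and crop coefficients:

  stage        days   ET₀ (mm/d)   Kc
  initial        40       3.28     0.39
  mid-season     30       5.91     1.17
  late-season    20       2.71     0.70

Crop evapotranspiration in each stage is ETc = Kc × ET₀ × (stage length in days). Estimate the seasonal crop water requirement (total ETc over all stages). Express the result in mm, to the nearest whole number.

initial: 0.39 × 3.28 × 40 = 51.17 mm
mid-season: 1.17 × 5.91 × 30 = 207.44 mm
late-season: 0.70 × 2.71 × 20 = 37.94 mm
Seasonal total = 296.55 mm

297 mm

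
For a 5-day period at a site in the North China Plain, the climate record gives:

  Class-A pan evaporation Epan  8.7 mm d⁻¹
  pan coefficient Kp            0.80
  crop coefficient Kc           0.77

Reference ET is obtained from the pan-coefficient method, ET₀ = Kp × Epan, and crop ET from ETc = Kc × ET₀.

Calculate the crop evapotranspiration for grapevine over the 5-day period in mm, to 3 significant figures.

26.8 mm

ET₀ = 0.80 × 8.7 = 6.9600 mm/d
ETc = Kc × ET₀ = 0.77 × 6.9600 = 5.3592 mm/d
Over 5 days: 5.3592 × 5 = 26.796 mm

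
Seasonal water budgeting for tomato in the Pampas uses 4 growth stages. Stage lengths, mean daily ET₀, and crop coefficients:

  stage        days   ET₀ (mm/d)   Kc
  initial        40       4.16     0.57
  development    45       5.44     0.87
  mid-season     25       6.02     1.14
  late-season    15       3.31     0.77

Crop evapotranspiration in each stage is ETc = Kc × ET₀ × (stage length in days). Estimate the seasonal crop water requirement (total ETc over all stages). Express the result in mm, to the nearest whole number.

518 mm

initial: 0.57 × 4.16 × 40 = 94.85 mm
development: 0.87 × 5.44 × 45 = 212.98 mm
mid-season: 1.14 × 6.02 × 25 = 171.57 mm
late-season: 0.77 × 3.31 × 15 = 38.23 mm
Seasonal total = 517.63 mm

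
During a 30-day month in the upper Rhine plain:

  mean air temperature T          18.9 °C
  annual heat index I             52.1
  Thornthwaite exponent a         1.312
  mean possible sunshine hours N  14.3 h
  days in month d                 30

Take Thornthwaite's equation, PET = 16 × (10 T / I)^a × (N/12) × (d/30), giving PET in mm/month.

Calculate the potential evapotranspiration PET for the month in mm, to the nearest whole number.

103 mm

10T/I = 10 × 18.9 / 52.1 = 3.6276
(10T/I)^a = 3.6276^1.312 = 5.4228
Uncorrected PET = 16 × 5.4228 = 86.765 mm
Correction = (N/12)(d/30) = (14.3/12)(30/30) = 1.1917
PET = 86.765 × 1.1917 = 103.398 mm/month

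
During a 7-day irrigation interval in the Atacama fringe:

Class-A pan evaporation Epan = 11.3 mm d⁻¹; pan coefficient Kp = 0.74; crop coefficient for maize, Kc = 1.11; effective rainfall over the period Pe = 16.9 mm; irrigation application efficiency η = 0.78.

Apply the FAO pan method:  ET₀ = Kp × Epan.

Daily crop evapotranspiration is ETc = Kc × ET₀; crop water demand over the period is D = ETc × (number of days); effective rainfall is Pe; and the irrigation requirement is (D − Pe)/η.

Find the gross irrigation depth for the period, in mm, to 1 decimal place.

ET₀ = 0.74 × 11.3 = 8.3620 mm/d
ETc = Kc × ET₀ = 1.11 × 8.3620 = 9.2818 mm/d
Crop demand D = ETc × 7 d = 9.2818 × 7 = 64.973 mm
D − Pe = 64.973 − 16.9 = 48.073 mm
Gross irrigation = 48.073 / 0.78 = 61.632 mm

61.6 mm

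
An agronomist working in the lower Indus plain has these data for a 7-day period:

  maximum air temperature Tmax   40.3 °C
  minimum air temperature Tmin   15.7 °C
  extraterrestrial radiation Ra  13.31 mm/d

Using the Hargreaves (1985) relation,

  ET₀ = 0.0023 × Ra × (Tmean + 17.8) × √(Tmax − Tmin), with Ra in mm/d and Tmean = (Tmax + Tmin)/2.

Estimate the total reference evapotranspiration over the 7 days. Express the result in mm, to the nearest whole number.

49 mm

Tmean = (40.3 + 15.7)/2 = 28.00 °C
ET₀ = 0.0023 × 13.31 × (28.00 + 17.8) × √24.6 = 0.0023 × 13.31 × 45.80 × 4.9598 = 6.9540 mm/d
Over 7 days: 6.9540 × 7 = 48.678 mm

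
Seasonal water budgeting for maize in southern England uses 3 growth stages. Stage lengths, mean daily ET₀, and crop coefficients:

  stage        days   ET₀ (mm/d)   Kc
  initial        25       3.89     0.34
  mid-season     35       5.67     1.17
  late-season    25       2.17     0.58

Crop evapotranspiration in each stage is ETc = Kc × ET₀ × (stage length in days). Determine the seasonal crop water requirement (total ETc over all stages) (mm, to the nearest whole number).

initial: 0.34 × 3.89 × 25 = 33.07 mm
mid-season: 1.17 × 5.67 × 35 = 232.19 mm
late-season: 0.58 × 2.17 × 25 = 31.47 mm
Seasonal total = 296.73 mm

297 mm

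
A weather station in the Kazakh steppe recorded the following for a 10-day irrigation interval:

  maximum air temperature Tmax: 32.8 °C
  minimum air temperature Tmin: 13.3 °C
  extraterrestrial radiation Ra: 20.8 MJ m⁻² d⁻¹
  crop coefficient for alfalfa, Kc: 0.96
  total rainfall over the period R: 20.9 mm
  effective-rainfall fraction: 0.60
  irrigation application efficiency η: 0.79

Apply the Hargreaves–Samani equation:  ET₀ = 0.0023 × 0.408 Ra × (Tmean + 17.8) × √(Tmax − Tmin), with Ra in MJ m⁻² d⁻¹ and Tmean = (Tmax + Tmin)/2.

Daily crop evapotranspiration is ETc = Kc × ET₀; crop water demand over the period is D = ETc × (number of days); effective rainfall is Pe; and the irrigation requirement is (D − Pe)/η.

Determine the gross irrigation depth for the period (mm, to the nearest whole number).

Tmean = (32.8 + 13.3)/2 = 23.05 °C
0.408 Ra = 0.408 × 20.8 = 8.4864 mm/d equivalent
ET₀ = 0.0023 × 8.4864 × (23.05 + 17.8) × √19.5 = 0.0023 × 8.4864 × 40.85 × 4.4159 = 3.5210 mm/d
ETc = Kc × ET₀ = 0.96 × 3.5210 = 3.3802 mm/d
Crop demand D = ETc × 10 d = 3.3802 × 10 = 33.802 mm
Pe = 0.60 × 20.9 = 12.540 mm
D − Pe = 33.802 − 12.540 = 21.262 mm
Gross irrigation = 21.262 / 0.79 = 26.914 mm

27 mm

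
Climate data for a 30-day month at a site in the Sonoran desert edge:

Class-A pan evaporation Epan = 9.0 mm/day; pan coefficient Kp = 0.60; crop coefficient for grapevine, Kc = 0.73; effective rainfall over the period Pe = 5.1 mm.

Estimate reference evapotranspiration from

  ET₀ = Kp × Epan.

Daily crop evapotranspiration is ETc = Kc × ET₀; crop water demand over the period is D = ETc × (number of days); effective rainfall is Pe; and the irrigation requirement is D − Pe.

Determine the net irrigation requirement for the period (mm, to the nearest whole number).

113 mm

ET₀ = 0.60 × 9.0 = 5.4000 mm/d
ETc = Kc × ET₀ = 0.73 × 5.4000 = 3.9420 mm/d
Crop demand D = ETc × 30 d = 3.9420 × 30 = 118.260 mm
D − Pe = 118.260 − 5.1 = 113.160 mm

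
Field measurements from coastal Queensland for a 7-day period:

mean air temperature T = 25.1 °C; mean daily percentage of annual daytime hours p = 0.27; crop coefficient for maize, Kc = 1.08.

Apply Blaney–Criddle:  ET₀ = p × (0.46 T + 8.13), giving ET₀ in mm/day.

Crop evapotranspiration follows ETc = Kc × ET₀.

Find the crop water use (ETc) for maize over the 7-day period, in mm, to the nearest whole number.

ET₀ = 0.27 × (0.46 × 25.1 + 8.13) = 0.27 × 19.676 = 5.3125 mm/d
ETc = Kc × ET₀ = 1.08 × 5.3125 = 5.7375 mm/d
Over 7 days: 5.7375 × 7 = 40.163 mm

40 mm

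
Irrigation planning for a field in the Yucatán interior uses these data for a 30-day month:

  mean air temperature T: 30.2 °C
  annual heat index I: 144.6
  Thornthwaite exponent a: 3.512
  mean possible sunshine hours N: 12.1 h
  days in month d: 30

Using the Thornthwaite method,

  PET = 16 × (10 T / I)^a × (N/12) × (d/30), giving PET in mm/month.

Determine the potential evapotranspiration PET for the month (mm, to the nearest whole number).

214 mm

10T/I = 10 × 30.2 / 144.6 = 2.0885
(10T/I)^a = 2.0885^3.512 = 13.2819
Uncorrected PET = 16 × 13.2819 = 212.510 mm
Correction = (N/12)(d/30) = (12.1/12)(30/30) = 1.0083
PET = 212.510 × 1.0083 = 214.274 mm/month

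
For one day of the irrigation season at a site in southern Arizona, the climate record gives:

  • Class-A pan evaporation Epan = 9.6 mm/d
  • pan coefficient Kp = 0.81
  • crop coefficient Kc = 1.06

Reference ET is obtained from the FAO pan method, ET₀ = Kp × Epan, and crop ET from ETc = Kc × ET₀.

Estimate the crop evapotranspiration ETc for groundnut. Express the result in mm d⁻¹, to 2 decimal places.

ET₀ = 0.81 × 9.6 = 7.7760 mm/d
ETc = Kc × ET₀ = 1.06 × 7.7760 = 8.2426 mm/d

8.24 mm d⁻¹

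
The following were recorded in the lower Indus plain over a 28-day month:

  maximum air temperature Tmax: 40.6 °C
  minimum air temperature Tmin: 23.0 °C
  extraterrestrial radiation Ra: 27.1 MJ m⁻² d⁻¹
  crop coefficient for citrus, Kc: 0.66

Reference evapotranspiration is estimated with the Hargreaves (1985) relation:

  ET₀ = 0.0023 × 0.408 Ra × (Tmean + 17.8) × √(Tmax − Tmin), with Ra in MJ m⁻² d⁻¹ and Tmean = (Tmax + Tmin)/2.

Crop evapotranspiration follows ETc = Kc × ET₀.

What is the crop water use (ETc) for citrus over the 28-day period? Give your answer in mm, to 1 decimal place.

97.8 mm

Tmean = (40.6 + 23.0)/2 = 31.80 °C
0.408 Ra = 0.408 × 27.1 = 11.0568 mm/d equivalent
ET₀ = 0.0023 × 11.0568 × (31.80 + 17.8) × √17.6 = 0.0023 × 11.0568 × 49.60 × 4.1952 = 5.2917 mm/d
ETc = Kc × ET₀ = 0.66 × 5.2917 = 3.4925 mm/d
Over 28 days: 3.4925 × 28 = 97.790 mm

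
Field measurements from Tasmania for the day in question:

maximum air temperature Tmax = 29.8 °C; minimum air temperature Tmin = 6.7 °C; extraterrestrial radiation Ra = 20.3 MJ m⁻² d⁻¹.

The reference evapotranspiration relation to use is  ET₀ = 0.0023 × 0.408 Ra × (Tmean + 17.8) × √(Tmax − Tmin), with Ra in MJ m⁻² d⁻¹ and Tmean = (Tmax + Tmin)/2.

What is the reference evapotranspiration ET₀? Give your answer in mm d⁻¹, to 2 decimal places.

Tmean = (29.8 + 6.7)/2 = 18.25 °C
0.408 Ra = 0.408 × 20.3 = 8.2824 mm/d equivalent
ET₀ = 0.0023 × 8.2824 × (18.25 + 17.8) × √23.1 = 0.0023 × 8.2824 × 36.05 × 4.8062 = 3.3006 mm/d

3.30 mm d⁻¹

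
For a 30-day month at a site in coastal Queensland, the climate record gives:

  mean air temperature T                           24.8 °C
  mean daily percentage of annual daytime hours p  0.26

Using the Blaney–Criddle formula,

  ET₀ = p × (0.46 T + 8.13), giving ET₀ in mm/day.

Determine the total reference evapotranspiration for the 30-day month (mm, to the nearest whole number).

152 mm

ET₀ = 0.26 × (0.46 × 24.8 + 8.13) = 0.26 × 19.538 = 5.0799 mm/d
Monthly total = 5.0799 × 30 = 152.397 mm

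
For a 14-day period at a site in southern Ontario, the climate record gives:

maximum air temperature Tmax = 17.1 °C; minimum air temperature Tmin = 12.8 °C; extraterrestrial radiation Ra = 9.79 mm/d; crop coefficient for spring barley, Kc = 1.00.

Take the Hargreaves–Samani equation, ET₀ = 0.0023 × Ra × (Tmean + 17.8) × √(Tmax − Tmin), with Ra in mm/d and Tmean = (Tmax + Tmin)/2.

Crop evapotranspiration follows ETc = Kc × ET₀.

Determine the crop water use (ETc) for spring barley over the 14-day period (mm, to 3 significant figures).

Tmean = (17.1 + 12.8)/2 = 14.95 °C
ET₀ = 0.0023 × 9.79 × (14.95 + 17.8) × √4.3 = 0.0023 × 9.79 × 32.75 × 2.0736 = 1.5291 mm/d
ETc = Kc × ET₀ = 1.00 × 1.5291 = 1.5291 mm/d
Over 14 days: 1.5291 × 14 = 21.407 mm

21.4 mm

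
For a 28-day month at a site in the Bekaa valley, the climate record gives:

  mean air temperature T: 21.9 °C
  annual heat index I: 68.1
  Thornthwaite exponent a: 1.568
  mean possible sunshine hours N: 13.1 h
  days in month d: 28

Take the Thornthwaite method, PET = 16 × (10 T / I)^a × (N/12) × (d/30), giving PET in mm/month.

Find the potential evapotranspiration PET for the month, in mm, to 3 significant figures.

102 mm

10T/I = 10 × 21.9 / 68.1 = 3.2159
(10T/I)^a = 3.2159^1.568 = 6.2438
Uncorrected PET = 16 × 6.2438 = 99.901 mm
Correction = (N/12)(d/30) = (13.1/12)(28/30) = 1.0189
PET = 99.901 × 1.0189 = 101.789 mm/month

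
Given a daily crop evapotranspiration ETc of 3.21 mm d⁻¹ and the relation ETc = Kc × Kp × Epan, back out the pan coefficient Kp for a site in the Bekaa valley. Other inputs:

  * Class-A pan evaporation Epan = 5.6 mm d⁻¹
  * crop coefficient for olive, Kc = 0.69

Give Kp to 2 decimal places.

0.83

ETc = Kc × Kp × Epan  ⇒  Kp = ETc / (Kc × Epan)
Kp = 3.21 / (0.69 × 5.6) = 3.21 / 3.864 = 0.8307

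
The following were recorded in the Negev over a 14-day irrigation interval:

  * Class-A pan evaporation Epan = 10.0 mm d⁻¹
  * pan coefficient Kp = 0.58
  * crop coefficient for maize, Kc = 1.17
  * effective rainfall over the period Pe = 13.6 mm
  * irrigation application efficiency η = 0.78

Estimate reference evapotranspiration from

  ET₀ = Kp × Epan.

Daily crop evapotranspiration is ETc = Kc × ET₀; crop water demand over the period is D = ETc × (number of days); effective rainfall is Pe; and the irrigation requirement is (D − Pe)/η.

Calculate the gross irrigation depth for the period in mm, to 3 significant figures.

ET₀ = 0.58 × 10.0 = 5.8000 mm/d
ETc = Kc × ET₀ = 1.17 × 5.8000 = 6.7860 mm/d
Crop demand D = ETc × 14 d = 6.7860 × 14 = 95.004 mm
D − Pe = 95.004 − 13.6 = 81.404 mm
Gross irrigation = 81.404 / 0.78 = 104.364 mm

104 mm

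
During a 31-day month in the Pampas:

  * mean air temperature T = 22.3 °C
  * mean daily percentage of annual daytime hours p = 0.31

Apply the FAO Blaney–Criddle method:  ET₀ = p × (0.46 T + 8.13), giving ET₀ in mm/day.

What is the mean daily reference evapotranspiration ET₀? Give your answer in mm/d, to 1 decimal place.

5.7 mm/d

ET₀ = 0.31 × (0.46 × 22.3 + 8.13) = 0.31 × 18.388 = 5.7003 mm/d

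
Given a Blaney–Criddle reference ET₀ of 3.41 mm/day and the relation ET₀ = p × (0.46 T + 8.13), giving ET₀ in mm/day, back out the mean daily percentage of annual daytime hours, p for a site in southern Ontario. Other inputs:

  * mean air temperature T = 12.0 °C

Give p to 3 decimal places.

p = ET₀ / (0.46 T + 8.13) = 3.41 / (0.46 × 12.0 + 8.13) = 3.41 / 13.650 = 0.2498

0.250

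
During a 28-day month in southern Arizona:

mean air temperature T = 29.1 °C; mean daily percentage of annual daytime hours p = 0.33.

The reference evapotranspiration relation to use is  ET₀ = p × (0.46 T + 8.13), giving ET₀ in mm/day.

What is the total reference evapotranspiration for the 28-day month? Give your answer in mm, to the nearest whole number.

199 mm

ET₀ = 0.33 × (0.46 × 29.1 + 8.13) = 0.33 × 21.516 = 7.1003 mm/d
Monthly total = 7.1003 × 28 = 198.808 mm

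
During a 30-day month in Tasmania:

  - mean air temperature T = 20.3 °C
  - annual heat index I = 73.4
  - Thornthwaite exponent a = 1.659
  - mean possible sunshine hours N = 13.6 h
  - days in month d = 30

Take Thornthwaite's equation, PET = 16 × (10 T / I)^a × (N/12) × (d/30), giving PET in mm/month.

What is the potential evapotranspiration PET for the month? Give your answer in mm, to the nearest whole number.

98 mm

10T/I = 10 × 20.3 / 73.4 = 2.7657
(10T/I)^a = 2.7657^1.659 = 5.4070
Uncorrected PET = 16 × 5.4070 = 86.512 mm
Correction = (N/12)(d/30) = (13.6/12)(30/30) = 1.1333
PET = 86.512 × 1.1333 = 98.044 mm/month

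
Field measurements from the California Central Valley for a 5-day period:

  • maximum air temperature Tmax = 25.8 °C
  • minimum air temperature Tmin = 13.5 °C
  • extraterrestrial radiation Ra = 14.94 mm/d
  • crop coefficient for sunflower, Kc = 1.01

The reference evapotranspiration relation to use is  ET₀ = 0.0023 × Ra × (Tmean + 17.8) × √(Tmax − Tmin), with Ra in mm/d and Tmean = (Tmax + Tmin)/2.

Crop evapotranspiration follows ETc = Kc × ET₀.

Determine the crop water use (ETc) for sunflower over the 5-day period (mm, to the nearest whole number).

23 mm

Tmean = (25.8 + 13.5)/2 = 19.65 °C
ET₀ = 0.0023 × 14.94 × (19.65 + 17.8) × √12.3 = 0.0023 × 14.94 × 37.45 × 3.5071 = 4.5131 mm/d
ETc = Kc × ET₀ = 1.01 × 4.5131 = 4.5582 mm/d
Over 5 days: 4.5582 × 5 = 22.791 mm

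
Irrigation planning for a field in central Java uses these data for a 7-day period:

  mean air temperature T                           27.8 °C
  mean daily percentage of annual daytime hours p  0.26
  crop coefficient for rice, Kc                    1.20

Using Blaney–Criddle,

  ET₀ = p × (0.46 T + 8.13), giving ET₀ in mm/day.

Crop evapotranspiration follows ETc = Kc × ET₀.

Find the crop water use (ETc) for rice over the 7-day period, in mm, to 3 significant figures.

45.7 mm

ET₀ = 0.26 × (0.46 × 27.8 + 8.13) = 0.26 × 20.918 = 5.4387 mm/d
ETc = Kc × ET₀ = 1.20 × 5.4387 = 6.5264 mm/d
Over 7 days: 6.5264 × 7 = 45.685 mm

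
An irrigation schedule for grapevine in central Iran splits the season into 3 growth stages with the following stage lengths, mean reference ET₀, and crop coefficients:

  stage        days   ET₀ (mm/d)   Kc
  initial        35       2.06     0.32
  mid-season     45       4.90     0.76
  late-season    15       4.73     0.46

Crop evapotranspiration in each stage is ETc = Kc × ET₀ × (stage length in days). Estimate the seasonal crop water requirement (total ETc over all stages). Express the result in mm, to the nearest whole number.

initial: 0.32 × 2.06 × 35 = 23.07 mm
mid-season: 0.76 × 4.90 × 45 = 167.58 mm
late-season: 0.46 × 4.73 × 15 = 32.64 mm
Seasonal total = 223.29 mm

223 mm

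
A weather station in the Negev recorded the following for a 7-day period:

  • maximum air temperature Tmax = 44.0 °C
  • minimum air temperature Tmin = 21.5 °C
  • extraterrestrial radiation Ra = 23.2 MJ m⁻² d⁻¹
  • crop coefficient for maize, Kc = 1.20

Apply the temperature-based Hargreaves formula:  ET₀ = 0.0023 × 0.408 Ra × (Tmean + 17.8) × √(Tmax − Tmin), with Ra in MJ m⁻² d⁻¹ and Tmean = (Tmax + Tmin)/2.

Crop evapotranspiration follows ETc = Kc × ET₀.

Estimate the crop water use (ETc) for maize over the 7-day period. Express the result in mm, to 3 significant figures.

Tmean = (44.0 + 21.5)/2 = 32.75 °C
0.408 Ra = 0.408 × 23.2 = 9.4656 mm/d equivalent
ET₀ = 0.0023 × 9.4656 × (32.75 + 17.8) × √22.5 = 0.0023 × 9.4656 × 50.55 × 4.7434 = 5.2202 mm/d
ETc = Kc × ET₀ = 1.20 × 5.2202 = 6.2642 mm/d
Over 7 days: 6.2642 × 7 = 43.849 mm

43.8 mm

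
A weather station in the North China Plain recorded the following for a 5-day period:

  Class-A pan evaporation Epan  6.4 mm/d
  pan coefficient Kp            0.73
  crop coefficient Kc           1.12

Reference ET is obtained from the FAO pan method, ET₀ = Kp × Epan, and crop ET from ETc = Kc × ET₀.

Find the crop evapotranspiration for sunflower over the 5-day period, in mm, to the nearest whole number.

ET₀ = 0.73 × 6.4 = 4.6720 mm/d
ETc = Kc × ET₀ = 1.12 × 4.6720 = 5.2326 mm/d
Over 5 days: 5.2326 × 5 = 26.163 mm

26 mm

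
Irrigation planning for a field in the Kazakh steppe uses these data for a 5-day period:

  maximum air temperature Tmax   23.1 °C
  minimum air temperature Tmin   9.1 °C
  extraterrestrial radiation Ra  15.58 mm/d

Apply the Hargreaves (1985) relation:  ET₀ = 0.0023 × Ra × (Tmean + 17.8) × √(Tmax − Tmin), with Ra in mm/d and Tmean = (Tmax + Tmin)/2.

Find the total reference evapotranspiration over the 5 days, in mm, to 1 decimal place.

22.7 mm

Tmean = (23.1 + 9.1)/2 = 16.10 °C
ET₀ = 0.0023 × 15.58 × (16.10 + 17.8) × √14.0 = 0.0023 × 15.58 × 33.90 × 3.7417 = 4.5453 mm/d
Over 5 days: 4.5453 × 5 = 22.727 mm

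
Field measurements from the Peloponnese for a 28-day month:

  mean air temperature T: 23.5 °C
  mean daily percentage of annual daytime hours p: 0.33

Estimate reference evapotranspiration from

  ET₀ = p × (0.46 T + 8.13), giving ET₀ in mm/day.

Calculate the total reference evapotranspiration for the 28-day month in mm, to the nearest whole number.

ET₀ = 0.33 × (0.46 × 23.5 + 8.13) = 0.33 × 18.940 = 6.2502 mm/d
Monthly total = 6.2502 × 28 = 175.006 mm

175 mm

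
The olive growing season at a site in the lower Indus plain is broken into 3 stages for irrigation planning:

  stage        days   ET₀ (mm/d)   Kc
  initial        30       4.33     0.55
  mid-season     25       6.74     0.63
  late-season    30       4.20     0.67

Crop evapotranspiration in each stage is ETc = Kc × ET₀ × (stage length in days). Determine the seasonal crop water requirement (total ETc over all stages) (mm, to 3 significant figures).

initial: 0.55 × 4.33 × 30 = 71.45 mm
mid-season: 0.63 × 6.74 × 25 = 106.16 mm
late-season: 0.67 × 4.20 × 30 = 84.42 mm
Seasonal total = 262.03 mm

262 mm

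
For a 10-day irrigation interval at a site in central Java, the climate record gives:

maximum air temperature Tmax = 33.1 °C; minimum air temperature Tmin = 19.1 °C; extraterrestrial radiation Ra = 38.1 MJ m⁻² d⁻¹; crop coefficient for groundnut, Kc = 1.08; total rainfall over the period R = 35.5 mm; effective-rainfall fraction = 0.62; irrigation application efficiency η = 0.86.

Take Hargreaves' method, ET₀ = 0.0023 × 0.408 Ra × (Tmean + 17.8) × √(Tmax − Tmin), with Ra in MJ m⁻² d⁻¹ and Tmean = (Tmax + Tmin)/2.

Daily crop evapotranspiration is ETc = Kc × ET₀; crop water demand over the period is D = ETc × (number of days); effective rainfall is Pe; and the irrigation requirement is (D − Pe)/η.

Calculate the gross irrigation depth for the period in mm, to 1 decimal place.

Tmean = (33.1 + 19.1)/2 = 26.10 °C
0.408 Ra = 0.408 × 38.1 = 15.5448 mm/d equivalent
ET₀ = 0.0023 × 15.5448 × (26.10 + 17.8) × √14.0 = 0.0023 × 15.5448 × 43.90 × 3.7417 = 5.8728 mm/d
ETc = Kc × ET₀ = 1.08 × 5.8728 = 6.3426 mm/d
Crop demand D = ETc × 10 d = 6.3426 × 10 = 63.426 mm
Pe = 0.62 × 35.5 = 22.010 mm
D − Pe = 63.426 − 22.010 = 41.416 mm
Gross irrigation = 41.416 / 0.86 = 48.158 mm

48.2 mm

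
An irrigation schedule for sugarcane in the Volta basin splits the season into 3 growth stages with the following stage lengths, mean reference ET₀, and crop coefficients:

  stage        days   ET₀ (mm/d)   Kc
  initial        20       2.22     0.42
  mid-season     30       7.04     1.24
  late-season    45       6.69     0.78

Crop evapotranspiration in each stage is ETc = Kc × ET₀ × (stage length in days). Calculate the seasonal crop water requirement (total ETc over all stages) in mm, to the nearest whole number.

515 mm

initial: 0.42 × 2.22 × 20 = 18.65 mm
mid-season: 1.24 × 7.04 × 30 = 261.89 mm
late-season: 0.78 × 6.69 × 45 = 234.82 mm
Seasonal total = 515.36 mm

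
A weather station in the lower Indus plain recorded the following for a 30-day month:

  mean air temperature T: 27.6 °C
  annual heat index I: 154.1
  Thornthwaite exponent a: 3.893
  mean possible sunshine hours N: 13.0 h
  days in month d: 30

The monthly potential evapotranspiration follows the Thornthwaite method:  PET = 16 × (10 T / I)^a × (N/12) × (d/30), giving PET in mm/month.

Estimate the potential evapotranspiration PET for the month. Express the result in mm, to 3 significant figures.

10T/I = 10 × 27.6 / 154.1 = 1.7910
(10T/I)^a = 1.7910^3.893 = 9.6672
Uncorrected PET = 16 × 9.6672 = 154.675 mm
Correction = (N/12)(d/30) = (13.0/12)(30/30) = 1.0833
PET = 154.675 × 1.0833 = 167.559 mm/month

168 mm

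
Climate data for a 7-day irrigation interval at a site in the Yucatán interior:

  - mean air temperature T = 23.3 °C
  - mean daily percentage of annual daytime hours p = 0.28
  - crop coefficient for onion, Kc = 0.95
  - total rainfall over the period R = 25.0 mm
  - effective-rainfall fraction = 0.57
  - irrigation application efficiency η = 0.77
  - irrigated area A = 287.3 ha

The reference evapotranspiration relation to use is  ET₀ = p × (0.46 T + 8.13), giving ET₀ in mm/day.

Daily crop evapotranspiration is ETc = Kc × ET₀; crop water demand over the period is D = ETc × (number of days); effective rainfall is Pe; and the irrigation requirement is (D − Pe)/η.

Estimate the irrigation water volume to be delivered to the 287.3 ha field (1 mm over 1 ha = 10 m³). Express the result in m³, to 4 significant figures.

ET₀ = 0.28 × (0.46 × 23.3 + 8.13) = 0.28 × 18.848 = 5.2774 mm/d
ETc = Kc × ET₀ = 0.95 × 5.2774 = 5.0135 mm/d
Crop demand D = ETc × 7 d = 5.0135 × 7 = 35.095 mm
Pe = 0.57 × 25.0 = 14.250 mm
D − Pe = 35.095 − 14.250 = 20.845 mm
Gross irrigation = 20.845 / 0.77 = 27.071 mm
Volume = 27.071 mm × 287.3 ha × 10 = 77775.0 m³

77780 m³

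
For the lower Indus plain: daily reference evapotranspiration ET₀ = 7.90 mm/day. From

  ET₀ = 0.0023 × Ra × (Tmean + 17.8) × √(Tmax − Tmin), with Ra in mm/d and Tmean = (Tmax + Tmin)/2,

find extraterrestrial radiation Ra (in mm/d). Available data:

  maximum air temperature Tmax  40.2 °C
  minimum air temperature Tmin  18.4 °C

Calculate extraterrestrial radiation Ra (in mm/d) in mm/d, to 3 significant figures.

Tmean = 29.30 °C; √ΔT = 4.6690
Ra = ET₀ / [0.0023 × (Tmean+17.8) × √ΔT] = 7.90 / (0.0023 × 47.10 × 4.6690) = 15.619 mm/d

15.6 mm/d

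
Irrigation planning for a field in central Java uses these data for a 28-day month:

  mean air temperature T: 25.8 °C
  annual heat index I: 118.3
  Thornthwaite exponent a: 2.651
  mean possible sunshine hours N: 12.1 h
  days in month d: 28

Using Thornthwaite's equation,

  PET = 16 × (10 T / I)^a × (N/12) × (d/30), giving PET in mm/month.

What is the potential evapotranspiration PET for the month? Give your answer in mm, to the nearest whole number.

119 mm

10T/I = 10 × 25.8 / 118.3 = 2.1809
(10T/I)^a = 2.1809^2.651 = 7.9018
Uncorrected PET = 16 × 7.9018 = 126.429 mm
Correction = (N/12)(d/30) = (12.1/12)(28/30) = 0.9411
PET = 126.429 × 0.9411 = 118.982 mm/month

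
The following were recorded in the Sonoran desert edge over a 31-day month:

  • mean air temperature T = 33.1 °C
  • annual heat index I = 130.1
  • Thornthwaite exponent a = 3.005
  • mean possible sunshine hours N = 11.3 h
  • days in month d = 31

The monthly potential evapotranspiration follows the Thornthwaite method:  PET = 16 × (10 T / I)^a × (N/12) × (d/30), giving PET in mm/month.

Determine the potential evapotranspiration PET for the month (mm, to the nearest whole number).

10T/I = 10 × 33.1 / 130.1 = 2.5442
(10T/I)^a = 2.5442^3.005 = 16.5456
Uncorrected PET = 16 × 16.5456 = 264.730 mm
Correction = (N/12)(d/30) = (11.3/12)(31/30) = 0.9731
PET = 264.730 × 0.9731 = 257.609 mm/month

258 mm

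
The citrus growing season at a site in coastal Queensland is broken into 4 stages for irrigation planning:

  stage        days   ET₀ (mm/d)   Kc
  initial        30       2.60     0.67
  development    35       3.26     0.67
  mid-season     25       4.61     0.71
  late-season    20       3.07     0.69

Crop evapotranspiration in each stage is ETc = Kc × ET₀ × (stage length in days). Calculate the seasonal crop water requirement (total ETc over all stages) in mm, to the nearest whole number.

253 mm

initial: 0.67 × 2.60 × 30 = 52.26 mm
development: 0.67 × 3.26 × 35 = 76.45 mm
mid-season: 0.71 × 4.61 × 25 = 81.83 mm
late-season: 0.69 × 3.07 × 20 = 42.37 mm
Seasonal total = 252.91 mm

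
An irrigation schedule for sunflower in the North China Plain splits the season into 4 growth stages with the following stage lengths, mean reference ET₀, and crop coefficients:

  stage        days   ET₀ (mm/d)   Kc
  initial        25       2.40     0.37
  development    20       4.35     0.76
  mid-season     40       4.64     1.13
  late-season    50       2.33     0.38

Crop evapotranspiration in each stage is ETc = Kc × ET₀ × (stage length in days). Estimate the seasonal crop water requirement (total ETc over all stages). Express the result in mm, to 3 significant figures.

342 mm

initial: 0.37 × 2.40 × 25 = 22.20 mm
development: 0.76 × 4.35 × 20 = 66.12 mm
mid-season: 1.13 × 4.64 × 40 = 209.73 mm
late-season: 0.38 × 2.33 × 50 = 44.27 mm
Seasonal total = 342.32 mm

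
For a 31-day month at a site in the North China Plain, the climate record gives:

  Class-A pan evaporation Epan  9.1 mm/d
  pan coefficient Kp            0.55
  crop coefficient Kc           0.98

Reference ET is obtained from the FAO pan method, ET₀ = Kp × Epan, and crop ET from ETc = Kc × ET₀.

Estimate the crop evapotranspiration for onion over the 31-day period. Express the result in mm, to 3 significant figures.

ET₀ = 0.55 × 9.1 = 5.0050 mm/d
ETc = Kc × ET₀ = 0.98 × 5.0050 = 4.9049 mm/d
Over 31 days: 4.9049 × 31 = 152.052 mm

152 mm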